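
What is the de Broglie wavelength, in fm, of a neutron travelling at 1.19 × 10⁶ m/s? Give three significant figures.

p = mv = 1.675 × 10⁻²⁷ × 1.19 × 10⁶ = 1.993 × 10⁻²¹ kg·m/s.
λ = h/p = 6.626 × 10⁻³⁴ / 1.993 × 10⁻²¹ = 3.32 × 10⁻¹³ m = 332 fm.

λ = 332 fm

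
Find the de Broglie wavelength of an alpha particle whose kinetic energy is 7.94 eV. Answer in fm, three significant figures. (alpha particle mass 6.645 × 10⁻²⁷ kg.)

λ = 5100 fm

KE = 7.94 eV = 1.272 × 10⁻¹⁸ J.
p = √(2mKE) = √(2 × 6.645 × 10⁻²⁷ × 1.272 × 10⁻¹⁸) = 1.300 × 10⁻²² kg·m/s.
λ = h/p = 6.626 × 10⁻³⁴ / 1.300 × 10⁻²² = 5.10 × 10⁻¹² m = 5100 fm.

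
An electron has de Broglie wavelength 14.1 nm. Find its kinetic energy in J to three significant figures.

KE = 1.21 × 10⁻²¹ J

p = h/λ = 6.626 × 10⁻³⁴ / 1.410 × 10⁻⁸ = 4.699 × 10⁻²⁶ kg·m/s.
KE = p²/(2m) = (4.699 × 10⁻²⁶)² / (2 × 9.109 × 10⁻³¹) = 1.212 × 10⁻²¹ J = 1.21 × 10⁻²¹ J.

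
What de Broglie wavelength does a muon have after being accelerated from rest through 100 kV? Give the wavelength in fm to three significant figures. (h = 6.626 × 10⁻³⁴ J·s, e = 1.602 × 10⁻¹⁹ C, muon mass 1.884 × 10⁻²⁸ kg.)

KE = eV = 1.602 × 10⁻¹⁹ × 1.000 × 10⁵ = 1.602 × 10⁻¹⁴ J.
p = √(2mKE) = √(2 × 1.884 × 10⁻²⁸ × 1.602 × 10⁻¹⁴) = 2.457 × 10⁻²¹ kg·m/s.
λ = h/p = 6.626 × 10⁻³⁴ / 2.457 × 10⁻²¹ = 2.70 × 10⁻¹³ m = 270 fm.

λ = 270 fm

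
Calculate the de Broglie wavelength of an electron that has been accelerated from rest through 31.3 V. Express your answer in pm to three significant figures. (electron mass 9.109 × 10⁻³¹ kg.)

λ = 219 pm

KE = eV = 1.602 × 10⁻¹⁹ × 31.30 = 5.014 × 10⁻¹⁸ J.
p = √(2mKE) = √(2 × 9.109 × 10⁻³¹ × 5.014 × 10⁻¹⁸) = 3.022 × 10⁻²⁴ kg·m/s.
λ = h/p = 6.626 × 10⁻³⁴ / 3.022 × 10⁻²⁴ = 2.19 × 10⁻¹⁰ m = 219 pm.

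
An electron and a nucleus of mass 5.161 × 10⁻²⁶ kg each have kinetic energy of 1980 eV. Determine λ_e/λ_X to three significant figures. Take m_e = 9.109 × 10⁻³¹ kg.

At fixed KE, p = √(2mKE) so λ = h/p ∝ 1/√m.
λ_e/λ_X = √(m_X/m_e) = √(5.161 × 10⁻²⁶/9.109 × 10⁻³¹) = √(5.666 × 10⁴) = 238.

λ_e/λ_X = 238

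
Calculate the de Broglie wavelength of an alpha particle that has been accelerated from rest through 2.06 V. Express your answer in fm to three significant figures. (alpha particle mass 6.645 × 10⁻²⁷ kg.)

KE = 2eV = 2 × 1.602 × 10⁻¹⁹ × 2.060 = 6.600 × 10⁻¹⁹ J.
p = √(2mKE) = √(2 × 6.645 × 10⁻²⁷ × 6.600 × 10⁻¹⁹) = 9.366 × 10⁻²³ kg·m/s.
λ = h/p = 6.626 × 10⁻³⁴ / 9.366 × 10⁻²³ = 7.07 × 10⁻¹² m = 7070 fm.

λ = 7070 fm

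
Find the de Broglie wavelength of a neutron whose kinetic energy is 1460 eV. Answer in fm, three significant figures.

λ = 749 fm

KE = 1460 eV = 2.339 × 10⁻¹⁶ J.
p = √(2mKE) = √(2 × 1.675 × 10⁻²⁷ × 2.339 × 10⁻¹⁶) = 8.852 × 10⁻²² kg·m/s.
λ = h/p = 6.626 × 10⁻³⁴ / 8.852 × 10⁻²² = 7.49 × 10⁻¹³ m = 749 fm.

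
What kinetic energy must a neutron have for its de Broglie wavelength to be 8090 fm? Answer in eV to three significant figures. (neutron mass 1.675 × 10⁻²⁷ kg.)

KE = 12.5 eV

p = h/λ = 6.626 × 10⁻³⁴ / 8.090 × 10⁻¹² = 8.190 × 10⁻²³ kg·m/s.
KE = p²/(2m) = (8.190 × 10⁻²³)² / (2 × 1.675 × 10⁻²⁷) = 2.002 × 10⁻¹⁸ J = 12.5 eV.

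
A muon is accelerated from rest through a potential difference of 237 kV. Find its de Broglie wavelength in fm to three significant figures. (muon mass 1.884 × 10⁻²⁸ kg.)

KE = eV = 1.602 × 10⁻¹⁹ × 2.370 × 10⁵ = 3.797 × 10⁻¹⁴ J.
p = √(2mKE) = √(2 × 1.884 × 10⁻²⁸ × 3.797 × 10⁻¹⁴) = 3.782 × 10⁻²¹ kg·m/s.
λ = h/p = 6.626 × 10⁻³⁴ / 3.782 × 10⁻²¹ = 1.75 × 10⁻¹³ m = 175 fm.

λ = 175 fm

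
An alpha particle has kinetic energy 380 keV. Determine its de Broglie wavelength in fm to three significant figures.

λ = 23.3 fm

KE = 380 keV = 6.088 × 10⁻¹⁴ J.
p = √(2mKE) = √(2 × 6.645 × 10⁻²⁷ × 6.088 × 10⁻¹⁴) = 2.844 × 10⁻²⁰ kg·m/s.
λ = h/p = 6.626 × 10⁻³⁴ / 2.844 × 10⁻²⁰ = 2.33 × 10⁻¹⁴ m = 23.3 fm.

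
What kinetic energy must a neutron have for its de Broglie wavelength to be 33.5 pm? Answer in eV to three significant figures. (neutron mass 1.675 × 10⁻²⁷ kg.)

p = h/λ = 6.626 × 10⁻³⁴ / 3.350 × 10⁻¹¹ = 1.978 × 10⁻²³ kg·m/s.
KE = p²/(2m) = (1.978 × 10⁻²³)² / (2 × 1.675 × 10⁻²⁷) = 1.168 × 10⁻¹⁹ J = 0.729 eV.

KE = 0.729 eV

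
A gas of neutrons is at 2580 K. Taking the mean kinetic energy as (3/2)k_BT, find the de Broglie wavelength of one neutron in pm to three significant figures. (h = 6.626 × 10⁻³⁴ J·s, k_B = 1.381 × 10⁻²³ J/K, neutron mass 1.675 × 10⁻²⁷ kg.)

KE = (3/2)k_BT = 1.5 × 1.381 × 10⁻²³ × 2580 = 5.344 × 10⁻²⁰ J.
p = √(2mKE) = √(2 × 1.675 × 10⁻²⁷ × 5.344 × 10⁻²⁰) = 1.338 × 10⁻²³ kg·m/s.
λ = h/p = 4.95 × 10⁻¹¹ m = 49.5 pm.

λ = 49.5 pm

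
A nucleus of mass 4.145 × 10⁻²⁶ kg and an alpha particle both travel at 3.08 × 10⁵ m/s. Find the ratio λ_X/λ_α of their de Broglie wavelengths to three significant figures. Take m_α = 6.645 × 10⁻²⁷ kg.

At fixed v, p = mv so λ = h/(mv) ∝ 1/m.
λ_X/λ_α = m_α/m_X = 6.645 × 10⁻²⁷/4.145 × 10⁻²⁶ = 0.160.

λ_X/λ_α = 0.160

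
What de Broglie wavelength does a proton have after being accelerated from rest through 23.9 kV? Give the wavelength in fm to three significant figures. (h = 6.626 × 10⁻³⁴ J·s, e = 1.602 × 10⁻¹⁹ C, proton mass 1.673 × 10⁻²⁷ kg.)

λ = 185 fm

KE = eV = 1.602 × 10⁻¹⁹ × 2.390 × 10⁴ = 3.829 × 10⁻¹⁵ J.
p = √(2mKE) = √(2 × 1.673 × 10⁻²⁷ × 3.829 × 10⁻¹⁵) = 3.579 × 10⁻²¹ kg·m/s.
λ = h/p = 6.626 × 10⁻³⁴ / 3.579 × 10⁻²¹ = 1.85 × 10⁻¹³ m = 185 fm.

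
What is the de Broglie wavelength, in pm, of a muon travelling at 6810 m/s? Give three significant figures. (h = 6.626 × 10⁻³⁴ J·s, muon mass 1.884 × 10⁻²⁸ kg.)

λ = 516 pm

p = mv = 1.884 × 10⁻²⁸ × 6810 = 1.283 × 10⁻²⁴ kg·m/s.
λ = h/p = 6.626 × 10⁻³⁴ / 1.283 × 10⁻²⁴ = 5.16 × 10⁻¹⁰ m = 516 pm.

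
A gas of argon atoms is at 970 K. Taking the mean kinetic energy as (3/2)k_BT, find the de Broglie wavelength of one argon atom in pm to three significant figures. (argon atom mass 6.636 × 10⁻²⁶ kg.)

λ = 12.8 pm

KE = (3/2)k_BT = 1.5 × 1.381 × 10⁻²³ × 970 = 2.009 × 10⁻²⁰ J.
p = √(2mKE) = √(2 × 6.636 × 10⁻²⁶ × 2.009 × 10⁻²⁰) = 5.164 × 10⁻²³ kg·m/s.
λ = h/p = 1.28 × 10⁻¹¹ m = 12.8 pm.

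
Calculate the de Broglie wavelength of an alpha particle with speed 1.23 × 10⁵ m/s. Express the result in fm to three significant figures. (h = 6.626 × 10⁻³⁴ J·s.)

p = mv = 6.645 × 10⁻²⁷ × 1.23 × 10⁵ = 8.173 × 10⁻²² kg·m/s.
λ = h/p = 6.626 × 10⁻³⁴ / 8.173 × 10⁻²² = 8.11 × 10⁻¹³ m = 811 fm.

λ = 811 fm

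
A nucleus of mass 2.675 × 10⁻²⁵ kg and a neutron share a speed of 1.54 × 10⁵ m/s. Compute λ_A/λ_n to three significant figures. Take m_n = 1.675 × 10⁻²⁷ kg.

At fixed v, p = mv so λ = h/(mv) ∝ 1/m.
λ_A/λ_n = m_n/m_A = 1.675 × 10⁻²⁷/2.675 × 10⁻²⁵ = 6.26 × 10⁻³.

λ_A/λ_n = 6.26 × 10⁻³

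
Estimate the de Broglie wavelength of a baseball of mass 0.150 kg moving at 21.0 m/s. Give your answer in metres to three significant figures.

λ = 2.10 × 10⁻³⁴ m

p = mv = 0.150 × 21.0 = 3.150 kg·m/s.
λ = h/p = 6.626 × 10⁻³⁴ / 3.150 = 2.10 × 10⁻³⁴ m.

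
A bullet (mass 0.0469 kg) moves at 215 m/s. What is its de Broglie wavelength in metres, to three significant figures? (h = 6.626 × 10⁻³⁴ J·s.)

λ = 6.57 × 10⁻³⁵ m

p = mv = 0.0469 × 215 = 1.008 × 10¹ kg·m/s.
λ = h/p = 6.626 × 10⁻³⁴ / 1.008 × 10¹ = 6.57 × 10⁻³⁵ m.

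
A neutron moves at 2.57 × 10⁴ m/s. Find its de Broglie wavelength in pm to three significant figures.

p = mv = 1.675 × 10⁻²⁷ × 2.57 × 10⁴ = 4.305 × 10⁻²³ kg·m/s.
λ = h/p = 6.626 × 10⁻³⁴ / 4.305 × 10⁻²³ = 1.54 × 10⁻¹¹ m = 15.4 pm.

λ = 15.4 pm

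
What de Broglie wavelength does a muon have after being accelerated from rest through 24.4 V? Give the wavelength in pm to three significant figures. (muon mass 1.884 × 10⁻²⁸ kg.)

KE = eV = 1.602 × 10⁻¹⁹ × 24.40 = 3.909 × 10⁻¹⁸ J.
p = √(2mKE) = √(2 × 1.884 × 10⁻²⁸ × 3.909 × 10⁻¹⁸) = 3.838 × 10⁻²³ kg·m/s.
λ = h/p = 6.626 × 10⁻³⁴ / 3.838 × 10⁻²³ = 1.73 × 10⁻¹¹ m = 17.3 pm.

λ = 17.3 pm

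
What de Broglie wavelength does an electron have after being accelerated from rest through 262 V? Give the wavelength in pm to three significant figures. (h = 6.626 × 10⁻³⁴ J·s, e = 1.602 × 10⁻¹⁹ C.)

KE = eV = 1.602 × 10⁻¹⁹ × 262.0 = 4.197 × 10⁻¹⁷ J.
p = √(2mKE) = √(2 × 9.109 × 10⁻³¹ × 4.197 × 10⁻¹⁷) = 8.744 × 10⁻²⁴ kg·m/s.
λ = h/p = 6.626 × 10⁻³⁴ / 8.744 × 10⁻²⁴ = 7.58 × 10⁻¹¹ m = 75.8 pm.

λ = 75.8 pm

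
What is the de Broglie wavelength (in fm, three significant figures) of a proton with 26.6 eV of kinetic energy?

KE = 26.6 eV = 4.261 × 10⁻¹⁸ J.
p = √(2mKE) = √(2 × 1.673 × 10⁻²⁷ × 4.261 × 10⁻¹⁸) = 1.194 × 10⁻²² kg·m/s.
λ = h/p = 6.626 × 10⁻³⁴ / 1.194 × 10⁻²² = 5.55 × 10⁻¹² m = 5550 fm.

λ = 5550 fm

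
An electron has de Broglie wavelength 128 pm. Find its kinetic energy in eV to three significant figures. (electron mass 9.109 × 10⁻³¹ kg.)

KE = 91.8 eV

p = h/λ = 6.626 × 10⁻³⁴ / 1.280 × 10⁻¹⁰ = 5.177 × 10⁻²⁴ kg·m/s.
KE = p²/(2m) = (5.177 × 10⁻²⁴)² / (2 × 9.109 × 10⁻³¹) = 1.471 × 10⁻¹⁷ J = 91.8 eV.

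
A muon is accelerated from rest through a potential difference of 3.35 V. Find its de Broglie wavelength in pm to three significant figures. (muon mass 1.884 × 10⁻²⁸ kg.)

KE = eV = 1.602 × 10⁻¹⁹ × 3.350 = 5.367 × 10⁻¹⁹ J.
p = √(2mKE) = √(2 × 1.884 × 10⁻²⁸ × 5.367 × 10⁻¹⁹) = 1.422 × 10⁻²³ kg·m/s.
λ = h/p = 6.626 × 10⁻³⁴ / 1.422 × 10⁻²³ = 4.66 × 10⁻¹¹ m = 46.6 pm.

λ = 46.6 pm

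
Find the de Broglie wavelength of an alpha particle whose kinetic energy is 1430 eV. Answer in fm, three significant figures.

λ = 380 fm

KE = 1430 eV = 2.291 × 10⁻¹⁶ J.
p = √(2mKE) = √(2 × 6.645 × 10⁻²⁷ × 2.291 × 10⁻¹⁶) = 1.745 × 10⁻²¹ kg·m/s.
λ = h/p = 6.626 × 10⁻³⁴ / 1.745 × 10⁻²¹ = 3.80 × 10⁻¹³ m = 380 fm.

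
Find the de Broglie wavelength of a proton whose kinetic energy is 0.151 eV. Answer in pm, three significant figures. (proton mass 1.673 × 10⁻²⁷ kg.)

KE = 0.151 eV = 2.419 × 10⁻²⁰ J.
p = √(2mKE) = √(2 × 1.673 × 10⁻²⁷ × 2.419 × 10⁻²⁰) = 8.997 × 10⁻²⁴ kg·m/s.
λ = h/p = 6.626 × 10⁻³⁴ / 8.997 × 10⁻²⁴ = 7.36 × 10⁻¹¹ m = 73.6 pm.

λ = 73.6 pm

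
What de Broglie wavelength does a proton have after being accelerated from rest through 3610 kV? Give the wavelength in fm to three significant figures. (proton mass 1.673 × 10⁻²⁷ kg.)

λ = 15.1 fm

KE = eV = 1.602 × 10⁻¹⁹ × 3.610 × 10⁶ = 5.783 × 10⁻¹³ J.
p = √(2mKE) = √(2 × 1.673 × 10⁻²⁷ × 5.783 × 10⁻¹³) = 4.399 × 10⁻²⁰ kg·m/s.
λ = h/p = 6.626 × 10⁻³⁴ / 4.399 × 10⁻²⁰ = 1.51 × 10⁻¹⁴ m = 15.1 fm.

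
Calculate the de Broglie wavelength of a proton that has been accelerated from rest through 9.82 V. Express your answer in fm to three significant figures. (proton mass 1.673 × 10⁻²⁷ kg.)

λ = 9130 fm

KE = eV = 1.602 × 10⁻¹⁹ × 9.820 = 1.573 × 10⁻¹⁸ J.
p = √(2mKE) = √(2 × 1.673 × 10⁻²⁷ × 1.573 × 10⁻¹⁸) = 7.255 × 10⁻²³ kg·m/s.
λ = h/p = 6.626 × 10⁻³⁴ / 7.255 × 10⁻²³ = 9.13 × 10⁻¹² m = 9130 fm.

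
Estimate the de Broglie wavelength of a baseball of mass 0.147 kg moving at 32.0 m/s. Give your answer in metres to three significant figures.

λ = 1.41 × 10⁻³⁴ m

p = mv = 0.147 × 32.0 = 4.704 kg·m/s.
λ = h/p = 6.626 × 10⁻³⁴ / 4.704 = 1.41 × 10⁻³⁴ m.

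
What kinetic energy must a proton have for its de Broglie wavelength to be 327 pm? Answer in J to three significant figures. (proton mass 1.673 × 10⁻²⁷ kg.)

p = h/λ = 6.626 × 10⁻³⁴ / 3.270 × 10⁻¹⁰ = 2.026 × 10⁻²⁴ kg·m/s.
KE = p²/(2m) = (2.026 × 10⁻²⁴)² / (2 × 1.673 × 10⁻²⁷) = 1.227 × 10⁻²¹ J = 1.23 × 10⁻²¹ J.

KE = 1.23 × 10⁻²¹ J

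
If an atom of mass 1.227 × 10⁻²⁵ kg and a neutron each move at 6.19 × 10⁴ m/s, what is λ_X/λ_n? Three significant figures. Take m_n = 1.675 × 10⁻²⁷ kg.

λ_X/λ_n = 0.0137

At fixed v, p = mv so λ = h/(mv) ∝ 1/m.
λ_X/λ_n = m_n/m_X = 1.675 × 10⁻²⁷/1.227 × 10⁻²⁵ = 0.0137.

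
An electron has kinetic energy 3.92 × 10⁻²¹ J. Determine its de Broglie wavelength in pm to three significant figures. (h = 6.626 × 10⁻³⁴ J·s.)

p = √(2mKE) = √(2 × 9.109 × 10⁻³¹ × 3.920 × 10⁻²¹) = 8.451 × 10⁻²⁶ kg·m/s.
λ = h/p = 6.626 × 10⁻³⁴ / 8.451 × 10⁻²⁶ = 7.84 × 10⁻⁹ m = 7840 pm.

λ = 7840 pm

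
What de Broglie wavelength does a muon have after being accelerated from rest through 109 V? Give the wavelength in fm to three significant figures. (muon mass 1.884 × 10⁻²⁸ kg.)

KE = eV = 1.602 × 10⁻¹⁹ × 109.0 = 1.746 × 10⁻¹⁷ J.
p = √(2mKE) = √(2 × 1.884 × 10⁻²⁸ × 1.746 × 10⁻¹⁷) = 8.111 × 10⁻²³ kg·m/s.
λ = h/p = 6.626 × 10⁻³⁴ / 8.111 × 10⁻²³ = 8.17 × 10⁻¹² m = 8170 fm.

λ = 8170 fm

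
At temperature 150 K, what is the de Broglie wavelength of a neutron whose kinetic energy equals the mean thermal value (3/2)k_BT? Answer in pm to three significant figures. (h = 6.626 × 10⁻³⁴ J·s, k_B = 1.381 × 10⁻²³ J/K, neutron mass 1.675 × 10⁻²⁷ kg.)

KE = (3/2)k_BT = 1.5 × 1.381 × 10⁻²³ × 150 = 3.107 × 10⁻²¹ J.
p = √(2mKE) = √(2 × 1.675 × 10⁻²⁷ × 3.107 × 10⁻²¹) = 3.226 × 10⁻²⁴ kg·m/s.
λ = h/p = 2.05 × 10⁻¹⁰ m = 205 pm.

λ = 205 pm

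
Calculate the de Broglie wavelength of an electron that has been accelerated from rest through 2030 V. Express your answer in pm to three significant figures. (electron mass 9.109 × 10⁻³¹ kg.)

KE = eV = 1.602 × 10⁻¹⁹ × 2030 = 3.252 × 10⁻¹⁶ J.
p = √(2mKE) = √(2 × 9.109 × 10⁻³¹ × 3.252 × 10⁻¹⁶) = 2.434 × 10⁻²³ kg·m/s.
λ = h/p = 6.626 × 10⁻³⁴ / 2.434 × 10⁻²³ = 2.72 × 10⁻¹¹ m = 27.2 pm.

λ = 27.2 pm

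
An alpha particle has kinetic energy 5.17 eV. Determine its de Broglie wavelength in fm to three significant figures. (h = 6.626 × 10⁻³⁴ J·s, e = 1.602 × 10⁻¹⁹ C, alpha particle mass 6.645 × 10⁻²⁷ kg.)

KE = 5.17 eV = 8.282 × 10⁻¹⁹ J.
p = √(2mKE) = √(2 × 6.645 × 10⁻²⁷ × 8.282 × 10⁻¹⁹) = 1.049 × 10⁻²² kg·m/s.
λ = h/p = 6.626 × 10⁻³⁴ / 1.049 × 10⁻²² = 6.32 × 10⁻¹² m = 6320 fm.

λ = 6320 fm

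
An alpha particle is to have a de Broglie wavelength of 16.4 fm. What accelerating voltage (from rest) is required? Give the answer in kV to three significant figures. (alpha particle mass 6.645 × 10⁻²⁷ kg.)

V = 383 kV

p = h/λ = 6.626 × 10⁻³⁴ / 1.640 × 10⁻¹⁴ = 4.040 × 10⁻²⁰ kg·m/s.
KE = p²/(2m) = 1.228 × 10⁻¹³ J.
V = KE/2e = 1.228 × 10⁻¹³ / (2 × 1.602 × 10⁻¹⁹) = 383 kV.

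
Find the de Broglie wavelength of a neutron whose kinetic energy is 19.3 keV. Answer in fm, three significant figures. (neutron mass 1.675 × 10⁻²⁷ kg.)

KE = 19.3 keV = 3.092 × 10⁻¹⁵ J.
p = √(2mKE) = √(2 × 1.675 × 10⁻²⁷ × 3.092 × 10⁻¹⁵) = 3.218 × 10⁻²¹ kg·m/s.
λ = h/p = 6.626 × 10⁻³⁴ / 3.218 × 10⁻²¹ = 2.06 × 10⁻¹³ m = 206 fm.

λ = 206 fm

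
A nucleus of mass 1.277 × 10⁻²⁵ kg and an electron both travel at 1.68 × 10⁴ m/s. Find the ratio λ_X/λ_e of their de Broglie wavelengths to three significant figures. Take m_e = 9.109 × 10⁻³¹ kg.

At fixed v, p = mv so λ = h/(mv) ∝ 1/m.
λ_X/λ_e = m_e/m_X = 9.109 × 10⁻³¹/1.277 × 10⁻²⁵ = 7.13 × 10⁻⁶.

λ_X/λ_e = 7.13 × 10⁻⁶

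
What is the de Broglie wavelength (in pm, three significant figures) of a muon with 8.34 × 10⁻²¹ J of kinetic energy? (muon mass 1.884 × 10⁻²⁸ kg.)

λ = 374 pm

p = √(2mKE) = √(2 × 1.884 × 10⁻²⁸ × 8.340 × 10⁻²¹) = 1.773 × 10⁻²⁴ kg·m/s.
λ = h/p = 6.626 × 10⁻³⁴ / 1.773 × 10⁻²⁴ = 3.74 × 10⁻¹⁰ m = 374 pm.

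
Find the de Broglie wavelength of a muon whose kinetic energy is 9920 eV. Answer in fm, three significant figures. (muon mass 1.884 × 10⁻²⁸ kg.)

λ = 856 fm

KE = 9920 eV = 1.589 × 10⁻¹⁵ J.
p = √(2mKE) = √(2 × 1.884 × 10⁻²⁸ × 1.589 × 10⁻¹⁵) = 7.738 × 10⁻²² kg·m/s.
λ = h/p = 6.626 × 10⁻³⁴ / 7.738 × 10⁻²² = 8.56 × 10⁻¹³ m = 856 fm.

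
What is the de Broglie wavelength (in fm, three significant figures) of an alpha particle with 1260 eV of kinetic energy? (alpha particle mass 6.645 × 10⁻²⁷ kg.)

λ = 405 fm

KE = 1260 eV = 2.019 × 10⁻¹⁶ J.
p = √(2mKE) = √(2 × 6.645 × 10⁻²⁷ × 2.019 × 10⁻¹⁶) = 1.638 × 10⁻²¹ kg·m/s.
λ = h/p = 6.626 × 10⁻³⁴ / 1.638 × 10⁻²¹ = 4.05 × 10⁻¹³ m = 405 fm.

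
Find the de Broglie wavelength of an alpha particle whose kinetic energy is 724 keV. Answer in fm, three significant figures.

λ = 16.9 fm

KE = 724 keV = 1.160 × 10⁻¹³ J.
p = √(2mKE) = √(2 × 6.645 × 10⁻²⁷ × 1.160 × 10⁻¹³) = 3.926 × 10⁻²⁰ kg·m/s.
λ = h/p = 6.626 × 10⁻³⁴ / 3.926 × 10⁻²⁰ = 1.69 × 10⁻¹⁴ m = 16.9 fm.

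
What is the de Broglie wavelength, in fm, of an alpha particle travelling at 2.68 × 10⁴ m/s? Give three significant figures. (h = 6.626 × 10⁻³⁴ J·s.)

p = mv = 6.645 × 10⁻²⁷ × 2.68 × 10⁴ = 1.781 × 10⁻²² kg·m/s.
λ = h/p = 6.626 × 10⁻³⁴ / 1.781 × 10⁻²² = 3.72 × 10⁻¹² m = 3720 fm.

λ = 3720 fm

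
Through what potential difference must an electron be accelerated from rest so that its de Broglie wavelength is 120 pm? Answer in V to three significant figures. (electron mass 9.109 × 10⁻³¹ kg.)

V = 104 V

p = h/λ = 6.626 × 10⁻³⁴ / 1.200 × 10⁻¹⁰ = 5.522 × 10⁻²⁴ kg·m/s.
KE = p²/(2m) = 1.674 × 10⁻¹⁷ J.
V = KE/e = 1.674 × 10⁻¹⁷ / (1.602 × 10⁻¹⁹) = 104 V.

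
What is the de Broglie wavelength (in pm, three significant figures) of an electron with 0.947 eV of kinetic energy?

KE = 0.947 eV = 1.517 × 10⁻¹⁹ J.
p = √(2mKE) = √(2 × 9.109 × 10⁻³¹ × 1.517 × 10⁻¹⁹) = 5.257 × 10⁻²⁵ kg·m/s.
λ = h/p = 6.626 × 10⁻³⁴ / 5.257 × 10⁻²⁵ = 1.26 × 10⁻⁹ m = 1260 pm.

λ = 1260 pm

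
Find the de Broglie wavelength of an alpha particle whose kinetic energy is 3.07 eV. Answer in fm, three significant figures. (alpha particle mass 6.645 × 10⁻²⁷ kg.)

λ = 8200 fm

KE = 3.07 eV = 4.918 × 10⁻¹⁹ J.
p = √(2mKE) = √(2 × 6.645 × 10⁻²⁷ × 4.918 × 10⁻¹⁹) = 8.085 × 10⁻²³ kg·m/s.
λ = h/p = 6.626 × 10⁻³⁴ / 8.085 × 10⁻²³ = 8.20 × 10⁻¹² m = 8200 fm.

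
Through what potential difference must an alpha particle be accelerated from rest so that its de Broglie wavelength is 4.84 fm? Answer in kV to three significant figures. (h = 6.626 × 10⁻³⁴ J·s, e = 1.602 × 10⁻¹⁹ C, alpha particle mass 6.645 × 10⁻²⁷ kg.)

p = h/λ = 6.626 × 10⁻³⁴ / 4.840 × 10⁻¹⁵ = 1.369 × 10⁻¹⁹ kg·m/s.
KE = p²/(2m) = 1.410 × 10⁻¹² J.
V = KE/2e = 1.410 × 10⁻¹² / (2 × 1.602 × 10⁻¹⁹) = 4400 kV.

V = 4400 kV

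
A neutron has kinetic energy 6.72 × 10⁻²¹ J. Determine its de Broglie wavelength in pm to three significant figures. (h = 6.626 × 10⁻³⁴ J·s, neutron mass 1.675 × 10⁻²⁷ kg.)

λ = 140 pm

p = √(2mKE) = √(2 × 1.675 × 10⁻²⁷ × 6.720 × 10⁻²¹) = 4.745 × 10⁻²⁴ kg·m/s.
λ = h/p = 6.626 × 10⁻³⁴ / 4.745 × 10⁻²⁴ = 1.40 × 10⁻¹⁰ m = 140 pm.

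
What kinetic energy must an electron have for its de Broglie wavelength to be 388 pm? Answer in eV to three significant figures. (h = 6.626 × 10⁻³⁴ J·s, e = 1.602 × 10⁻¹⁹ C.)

p = h/λ = 6.626 × 10⁻³⁴ / 3.880 × 10⁻¹⁰ = 1.708 × 10⁻²⁴ kg·m/s.
KE = p²/(2m) = (1.708 × 10⁻²⁴)² / (2 × 9.109 × 10⁻³¹) = 1.601 × 10⁻¹⁸ J = 9.99 eV.

KE = 9.99 eV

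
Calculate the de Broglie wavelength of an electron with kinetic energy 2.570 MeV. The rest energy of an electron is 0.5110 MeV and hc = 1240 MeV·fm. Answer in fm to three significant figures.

Total energy E = KE + m₀c² = 2.570 + 0.5110 = 3.0810 MeV.
(pc)² = E² − (m₀c²)² = (3.0810)² − (0.5110)² = 9.231 MeV², so pc = 3.038 MeV.
λ = hc/(pc) = 1240 MeV·fm / 3.038 MeV = 408 fm.

λ = 408 fm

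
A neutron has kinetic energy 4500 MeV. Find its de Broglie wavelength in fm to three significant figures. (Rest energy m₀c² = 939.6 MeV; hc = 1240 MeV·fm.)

λ = 0.231 fm

Total energy E = KE + m₀c² = 4500 + 939.6 = 5439.6 MeV.
(pc)² = E² − (m₀c²)² = (5439.6)² − (939.6)² = 2.871 × 10⁷ MeV², so pc = 5358 MeV.
λ = hc/(pc) = 1240 MeV·fm / 5358 MeV = 0.231 fm.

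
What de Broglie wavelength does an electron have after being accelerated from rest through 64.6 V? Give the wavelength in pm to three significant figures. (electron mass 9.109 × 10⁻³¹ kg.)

λ = 153 pm

KE = eV = 1.602 × 10⁻¹⁹ × 64.60 = 1.035 × 10⁻¹⁷ J.
p = √(2mKE) = √(2 × 9.109 × 10⁻³¹ × 1.035 × 10⁻¹⁷) = 4.342 × 10⁻²⁴ kg·m/s.
λ = h/p = 6.626 × 10⁻³⁴ / 4.342 × 10⁻²⁴ = 1.53 × 10⁻¹⁰ m = 153 pm.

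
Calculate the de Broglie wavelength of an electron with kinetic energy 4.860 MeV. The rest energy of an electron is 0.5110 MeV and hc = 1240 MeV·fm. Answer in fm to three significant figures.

λ = 232 fm

Total energy E = KE + m₀c² = 4.860 + 0.5110 = 5.3710 MeV.
(pc)² = E² − (m₀c²)² = (5.3710)² − (0.5110)² = 28.59 MeV², so pc = 5.347 MeV.
λ = hc/(pc) = 1240 MeV·fm / 5.347 MeV = 232 fm.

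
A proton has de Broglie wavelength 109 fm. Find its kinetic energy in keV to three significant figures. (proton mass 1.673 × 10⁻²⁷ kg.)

KE = 68.9 keV

p = h/λ = 6.626 × 10⁻³⁴ / 1.090 × 10⁻¹³ = 6.079 × 10⁻²¹ kg·m/s.
KE = p²/(2m) = (6.079 × 10⁻²¹)² / (2 × 1.673 × 10⁻²⁷) = 1.104 × 10⁻¹⁴ J = 68.9 keV.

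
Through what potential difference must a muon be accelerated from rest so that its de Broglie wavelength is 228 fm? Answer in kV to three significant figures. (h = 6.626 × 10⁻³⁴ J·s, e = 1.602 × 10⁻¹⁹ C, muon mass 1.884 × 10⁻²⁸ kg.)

V = 140 kV

p = h/λ = 6.626 × 10⁻³⁴ / 2.280 × 10⁻¹³ = 2.906 × 10⁻²¹ kg·m/s.
KE = p²/(2m) = 2.241 × 10⁻¹⁴ J.
V = KE/e = 2.241 × 10⁻¹⁴ / (1.602 × 10⁻¹⁹) = 140 kV.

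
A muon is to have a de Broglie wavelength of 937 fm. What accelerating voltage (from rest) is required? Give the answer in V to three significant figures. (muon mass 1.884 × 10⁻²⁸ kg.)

p = h/λ = 6.626 × 10⁻³⁴ / 9.370 × 10⁻¹³ = 7.072 × 10⁻²² kg·m/s.
KE = p²/(2m) = 1.327 × 10⁻¹⁵ J.
V = KE/e = 1.327 × 10⁻¹⁵ / (1.602 × 10⁻¹⁹) = 8280 V.

V = 8280 V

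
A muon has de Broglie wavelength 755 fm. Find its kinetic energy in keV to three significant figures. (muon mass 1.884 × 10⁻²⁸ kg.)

p = h/λ = 6.626 × 10⁻³⁴ / 7.550 × 10⁻¹³ = 8.776 × 10⁻²² kg·m/s.
KE = p²/(2m) = (8.776 × 10⁻²²)² / (2 × 1.884 × 10⁻²⁸) = 2.044 × 10⁻¹⁵ J = 12.8 keV.

KE = 12.8 keV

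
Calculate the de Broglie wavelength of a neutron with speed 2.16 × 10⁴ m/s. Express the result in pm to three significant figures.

λ = 18.3 pm

p = mv = 1.675 × 10⁻²⁷ × 2.16 × 10⁴ = 3.618 × 10⁻²³ kg·m/s.
λ = h/p = 6.626 × 10⁻³⁴ / 3.618 × 10⁻²³ = 1.83 × 10⁻¹¹ m = 18.3 pm.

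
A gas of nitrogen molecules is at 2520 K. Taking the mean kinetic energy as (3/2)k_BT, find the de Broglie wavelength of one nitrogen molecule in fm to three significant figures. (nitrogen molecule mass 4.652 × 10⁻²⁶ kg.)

λ = 9510 fm

KE = (3/2)k_BT = 1.5 × 1.381 × 10⁻²³ × 2520 = 5.220 × 10⁻²⁰ J.
p = √(2mKE) = √(2 × 4.652 × 10⁻²⁶ × 5.220 × 10⁻²⁰) = 6.969 × 10⁻²³ kg·m/s.
λ = h/p = 9.51 × 10⁻¹² m = 9510 fm.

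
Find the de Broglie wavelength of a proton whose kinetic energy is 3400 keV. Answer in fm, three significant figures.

λ = 15.5 fm

KE = 3400 keV = 5.447 × 10⁻¹³ J.
p = √(2mKE) = √(2 × 1.673 × 10⁻²⁷ × 5.447 × 10⁻¹³) = 4.269 × 10⁻²⁰ kg·m/s.
λ = h/p = 6.626 × 10⁻³⁴ / 4.269 × 10⁻²⁰ = 1.55 × 10⁻¹⁴ m = 15.5 fm.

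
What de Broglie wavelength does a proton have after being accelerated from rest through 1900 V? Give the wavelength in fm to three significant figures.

λ = 657 fm

KE = eV = 1.602 × 10⁻¹⁹ × 1900 = 3.044 × 10⁻¹⁶ J.
p = √(2mKE) = √(2 × 1.673 × 10⁻²⁷ × 3.044 × 10⁻¹⁶) = 1.009 × 10⁻²¹ kg·m/s.
λ = h/p = 6.626 × 10⁻³⁴ / 1.009 × 10⁻²¹ = 6.57 × 10⁻¹³ m = 657 fm.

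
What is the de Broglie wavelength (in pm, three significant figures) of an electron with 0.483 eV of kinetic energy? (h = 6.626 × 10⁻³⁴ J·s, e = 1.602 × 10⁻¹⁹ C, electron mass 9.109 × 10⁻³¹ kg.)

KE = 0.483 eV = 7.738 × 10⁻²⁰ J.
p = √(2mKE) = √(2 × 9.109 × 10⁻³¹ × 7.738 × 10⁻²⁰) = 3.755 × 10⁻²⁵ kg·m/s.
λ = h/p = 6.626 × 10⁻³⁴ / 3.755 × 10⁻²⁵ = 1.76 × 10⁻⁹ m = 1760 pm.

λ = 1760 pm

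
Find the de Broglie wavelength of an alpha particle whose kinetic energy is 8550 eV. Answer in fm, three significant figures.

KE = 8550 eV = 1.370 × 10⁻¹⁵ J.
p = √(2mKE) = √(2 × 6.645 × 10⁻²⁷ × 1.370 × 10⁻¹⁵) = 4.267 × 10⁻²¹ kg·m/s.
λ = h/p = 6.626 × 10⁻³⁴ / 4.267 × 10⁻²¹ = 1.55 × 10⁻¹³ m = 155 fm.

λ = 155 fm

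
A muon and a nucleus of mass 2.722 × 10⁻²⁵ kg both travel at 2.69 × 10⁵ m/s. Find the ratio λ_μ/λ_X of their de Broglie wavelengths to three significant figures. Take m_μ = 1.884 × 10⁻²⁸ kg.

λ_μ/λ_X = 1440

At fixed v, p = mv so λ = h/(mv) ∝ 1/m.
λ_μ/λ_X = m_X/m_μ = 2.722 × 10⁻²⁵/1.884 × 10⁻²⁸ = 1440.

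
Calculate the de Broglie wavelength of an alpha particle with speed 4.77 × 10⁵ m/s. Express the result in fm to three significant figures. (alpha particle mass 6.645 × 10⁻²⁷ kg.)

p = mv = 6.645 × 10⁻²⁷ × 4.77 × 10⁵ = 3.170 × 10⁻²¹ kg·m/s.
λ = h/p = 6.626 × 10⁻³⁴ / 3.170 × 10⁻²¹ = 2.09 × 10⁻¹³ m = 209 fm.

λ = 209 fm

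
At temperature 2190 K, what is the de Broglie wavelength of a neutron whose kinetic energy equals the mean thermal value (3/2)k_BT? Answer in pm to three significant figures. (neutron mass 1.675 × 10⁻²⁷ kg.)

λ = 53.7 pm

KE = (3/2)k_BT = 1.5 × 1.381 × 10⁻²³ × 2190 = 4.537 × 10⁻²⁰ J.
p = √(2mKE) = √(2 × 1.675 × 10⁻²⁷ × 4.537 × 10⁻²⁰) = 1.233 × 10⁻²³ kg·m/s.
λ = h/p = 5.37 × 10⁻¹¹ m = 53.7 pm.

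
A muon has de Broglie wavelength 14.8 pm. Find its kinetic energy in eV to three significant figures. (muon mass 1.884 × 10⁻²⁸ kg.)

KE = 33.2 eV

p = h/λ = 6.626 × 10⁻³⁴ / 1.480 × 10⁻¹¹ = 4.477 × 10⁻²³ kg·m/s.
KE = p²/(2m) = (4.477 × 10⁻²³)² / (2 × 1.884 × 10⁻²⁸) = 5.319 × 10⁻¹⁸ J = 33.2 eV.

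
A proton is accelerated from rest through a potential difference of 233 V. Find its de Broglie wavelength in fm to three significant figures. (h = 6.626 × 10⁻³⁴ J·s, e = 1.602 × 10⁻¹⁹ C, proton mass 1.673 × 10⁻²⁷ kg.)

KE = eV = 1.602 × 10⁻¹⁹ × 233.0 = 3.733 × 10⁻¹⁷ J.
p = √(2mKE) = √(2 × 1.673 × 10⁻²⁷ × 3.733 × 10⁻¹⁷) = 3.534 × 10⁻²² kg·m/s.
λ = h/p = 6.626 × 10⁻³⁴ / 3.534 × 10⁻²² = 1.87 × 10⁻¹² m = 1870 fm.

λ = 1870 fm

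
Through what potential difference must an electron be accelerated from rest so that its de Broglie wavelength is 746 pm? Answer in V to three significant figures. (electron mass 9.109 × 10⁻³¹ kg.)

p = h/λ = 6.626 × 10⁻³⁴ / 7.460 × 10⁻¹⁰ = 8.882 × 10⁻²⁵ kg·m/s.
KE = p²/(2m) = 4.330 × 10⁻¹⁹ J.
V = KE/e = 4.330 × 10⁻¹⁹ / (1.602 × 10⁻¹⁹) = 2.70 V.

V = 2.70 V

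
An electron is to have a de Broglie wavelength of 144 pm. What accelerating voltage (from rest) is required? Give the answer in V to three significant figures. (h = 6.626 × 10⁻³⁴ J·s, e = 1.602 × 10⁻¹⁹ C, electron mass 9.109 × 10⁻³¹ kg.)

V = 72.5 V

p = h/λ = 6.626 × 10⁻³⁴ / 1.440 × 10⁻¹⁰ = 4.601 × 10⁻²⁴ kg·m/s.
KE = p²/(2m) = 1.162 × 10⁻¹⁷ J.
V = KE/e = 1.162 × 10⁻¹⁷ / (1.602 × 10⁻¹⁹) = 72.5 V.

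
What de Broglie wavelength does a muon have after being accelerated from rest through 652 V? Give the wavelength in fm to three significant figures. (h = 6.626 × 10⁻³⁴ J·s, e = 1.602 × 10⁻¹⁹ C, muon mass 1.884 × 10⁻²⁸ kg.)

KE = eV = 1.602 × 10⁻¹⁹ × 652.0 = 1.045 × 10⁻¹⁶ J.
p = √(2mKE) = √(2 × 1.884 × 10⁻²⁸ × 1.045 × 10⁻¹⁶) = 1.984 × 10⁻²² kg·m/s.
λ = h/p = 6.626 × 10⁻³⁴ / 1.984 × 10⁻²² = 3.34 × 10⁻¹² m = 3340 fm.

λ = 3340 fm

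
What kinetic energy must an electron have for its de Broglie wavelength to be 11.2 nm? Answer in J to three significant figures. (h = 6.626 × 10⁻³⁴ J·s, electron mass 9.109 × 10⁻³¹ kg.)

p = h/λ = 6.626 × 10⁻³⁴ / 1.120 × 10⁻⁸ = 5.916 × 10⁻²⁶ kg·m/s.
KE = p²/(2m) = (5.916 × 10⁻²⁶)² / (2 × 9.109 × 10⁻³¹) = 1.921 × 10⁻²¹ J = 1.92 × 10⁻²¹ J.

KE = 1.92 × 10⁻²¹ J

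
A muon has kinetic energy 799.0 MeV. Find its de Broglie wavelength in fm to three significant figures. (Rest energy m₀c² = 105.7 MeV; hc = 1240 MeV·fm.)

λ = 1.38 fm

Total energy E = KE + m₀c² = 799.0 + 105.7 = 904.7 MeV.
(pc)² = E² − (m₀c²)² = (904.7)² − (105.7)² = 8.073 × 10⁵ MeV², so pc = 898.5 MeV.
λ = hc/(pc) = 1240 MeV·fm / 898.5 MeV = 1.38 fm.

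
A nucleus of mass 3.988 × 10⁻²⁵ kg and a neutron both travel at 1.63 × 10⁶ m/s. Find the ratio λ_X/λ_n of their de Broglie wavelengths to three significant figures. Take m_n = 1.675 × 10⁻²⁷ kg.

λ_X/λ_n = 4.20 × 10⁻³

At fixed v, p = mv so λ = h/(mv) ∝ 1/m.
λ_X/λ_n = m_n/m_X = 1.675 × 10⁻²⁷/3.988 × 10⁻²⁵ = 4.20 × 10⁻³.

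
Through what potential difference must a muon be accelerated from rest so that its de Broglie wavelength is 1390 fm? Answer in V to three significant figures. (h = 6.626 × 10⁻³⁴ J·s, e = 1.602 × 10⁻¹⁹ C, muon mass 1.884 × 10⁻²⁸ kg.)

p = h/λ = 6.626 × 10⁻³⁴ / 1.390 × 10⁻¹² = 4.767 × 10⁻²² kg·m/s.
KE = p²/(2m) = 6.031 × 10⁻¹⁶ J.
V = KE/e = 6.031 × 10⁻¹⁶ / (1.602 × 10⁻¹⁹) = 3760 V.

V = 3760 V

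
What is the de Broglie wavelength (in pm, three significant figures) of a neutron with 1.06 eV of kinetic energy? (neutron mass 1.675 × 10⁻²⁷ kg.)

KE = 1.06 eV = 1.698 × 10⁻¹⁹ J.
p = √(2mKE) = √(2 × 1.675 × 10⁻²⁷ × 1.698 × 10⁻¹⁹) = 2.385 × 10⁻²³ kg·m/s.
λ = h/p = 6.626 × 10⁻³⁴ / 2.385 × 10⁻²³ = 2.78 × 10⁻¹¹ m = 27.8 pm.

λ = 27.8 pm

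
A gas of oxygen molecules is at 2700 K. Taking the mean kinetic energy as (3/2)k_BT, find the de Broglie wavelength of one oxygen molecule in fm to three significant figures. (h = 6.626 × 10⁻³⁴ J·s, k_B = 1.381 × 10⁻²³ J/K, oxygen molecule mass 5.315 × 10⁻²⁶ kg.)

KE = (3/2)k_BT = 1.5 × 1.381 × 10⁻²³ × 2700 = 5.593 × 10⁻²⁰ J.
p = √(2mKE) = √(2 × 5.315 × 10⁻²⁶ × 5.593 × 10⁻²⁰) = 7.711 × 10⁻²³ kg·m/s.
λ = h/p = 8.59 × 10⁻¹² m = 8590 fm.

λ = 8590 fm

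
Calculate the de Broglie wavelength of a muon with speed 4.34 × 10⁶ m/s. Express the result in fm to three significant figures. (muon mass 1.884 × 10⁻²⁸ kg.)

p = mv = 1.884 × 10⁻²⁸ × 4.34 × 10⁶ = 8.177 × 10⁻²² kg·m/s.
λ = h/p = 6.626 × 10⁻³⁴ / 8.177 × 10⁻²² = 8.10 × 10⁻¹³ m = 810 fm.

λ = 810 fm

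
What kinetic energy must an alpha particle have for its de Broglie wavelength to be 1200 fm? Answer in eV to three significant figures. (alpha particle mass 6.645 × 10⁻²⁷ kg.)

p = h/λ = 6.626 × 10⁻³⁴ / 1.200 × 10⁻¹² = 5.522 × 10⁻²² kg·m/s.
KE = p²/(2m) = (5.522 × 10⁻²²)² / (2 × 6.645 × 10⁻²⁷) = 2.294 × 10⁻¹⁷ J = 143 eV.

KE = 143 eV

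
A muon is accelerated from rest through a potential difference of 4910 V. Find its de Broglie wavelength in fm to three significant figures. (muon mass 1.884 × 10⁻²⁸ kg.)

KE = eV = 1.602 × 10⁻¹⁹ × 4910 = 7.866 × 10⁻¹⁶ J.
p = √(2mKE) = √(2 × 1.884 × 10⁻²⁸ × 7.866 × 10⁻¹⁶) = 5.444 × 10⁻²² kg·m/s.
λ = h/p = 6.626 × 10⁻³⁴ / 5.444 × 10⁻²² = 1.22 × 10⁻¹² m = 1220 fm.

λ = 1220 fm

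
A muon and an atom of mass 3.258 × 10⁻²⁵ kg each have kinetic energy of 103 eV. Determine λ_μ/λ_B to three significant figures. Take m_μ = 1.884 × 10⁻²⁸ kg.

λ_μ/λ_B = 41.6

At fixed KE, p = √(2mKE) so λ = h/p ∝ 1/√m.
λ_μ/λ_B = √(m_B/m_μ) = √(3.258 × 10⁻²⁵/1.884 × 10⁻²⁸) = √(1729) = 41.6.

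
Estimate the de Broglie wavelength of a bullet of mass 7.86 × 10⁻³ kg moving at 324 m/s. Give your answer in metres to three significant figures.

p = mv = 7.86 × 10⁻³ × 324 = 2.547 kg·m/s.
λ = h/p = 6.626 × 10⁻³⁴ / 2.547 = 2.60 × 10⁻³⁴ m.

λ = 2.60 × 10⁻³⁴ m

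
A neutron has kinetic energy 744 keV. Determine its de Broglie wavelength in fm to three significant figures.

λ = 33.2 fm

KE = 744 keV = 1.192 × 10⁻¹³ J.
p = √(2mKE) = √(2 × 1.675 × 10⁻²⁷ × 1.192 × 10⁻¹³) = 1.998 × 10⁻²⁰ kg·m/s.
λ = h/p = 6.626 × 10⁻³⁴ / 1.998 × 10⁻²⁰ = 3.32 × 10⁻¹⁴ m = 33.2 fm.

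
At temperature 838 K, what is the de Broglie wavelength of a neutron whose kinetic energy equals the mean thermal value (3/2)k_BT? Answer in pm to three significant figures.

KE = (3/2)k_BT = 1.5 × 1.381 × 10⁻²³ × 838 = 1.736 × 10⁻²⁰ J.
p = √(2mKE) = √(2 × 1.675 × 10⁻²⁷ × 1.736 × 10⁻²⁰) = 7.626 × 10⁻²⁴ kg·m/s.
λ = h/p = 8.69 × 10⁻¹¹ m = 86.9 pm.

λ = 86.9 pm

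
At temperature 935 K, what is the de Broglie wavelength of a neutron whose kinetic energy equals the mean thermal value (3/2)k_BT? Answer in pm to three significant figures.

KE = (3/2)k_BT = 1.5 × 1.381 × 10⁻²³ × 935 = 1.937 × 10⁻²⁰ J.
p = √(2mKE) = √(2 × 1.675 × 10⁻²⁷ × 1.937 × 10⁻²⁰) = 8.055 × 10⁻²⁴ kg·m/s.
λ = h/p = 8.23 × 10⁻¹¹ m = 82.3 pm.

λ = 82.3 pm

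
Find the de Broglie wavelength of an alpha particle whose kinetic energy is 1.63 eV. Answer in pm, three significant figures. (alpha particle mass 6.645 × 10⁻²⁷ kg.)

KE = 1.63 eV = 2.611 × 10⁻¹⁹ J.
p = √(2mKE) = √(2 × 6.645 × 10⁻²⁷ × 2.611 × 10⁻¹⁹) = 5.891 × 10⁻²³ kg·m/s.
λ = h/p = 6.626 × 10⁻³⁴ / 5.891 × 10⁻²³ = 1.12 × 10⁻¹¹ m = 11.2 pm.

λ = 11.2 pm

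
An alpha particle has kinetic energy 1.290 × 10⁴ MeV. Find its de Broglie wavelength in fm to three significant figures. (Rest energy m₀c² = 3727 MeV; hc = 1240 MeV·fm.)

Total energy E = KE + m₀c² = 1.290 × 10⁴ + 3727 = 16627 MeV.
(pc)² = E² − (m₀c²)² = (16627)² − (3727)² = 2.626 × 10⁸ MeV², so pc = 1.620 × 10⁴ MeV.
λ = hc/(pc) = 1240 MeV·fm / 1.620 × 10⁴ MeV = 0.0765 fm.

λ = 0.0765 fm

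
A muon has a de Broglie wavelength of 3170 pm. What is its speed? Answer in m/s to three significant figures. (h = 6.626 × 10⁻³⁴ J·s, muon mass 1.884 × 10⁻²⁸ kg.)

p = h/λ = 6.626 × 10⁻³⁴ / 3.170 × 10⁻⁹ = 2.090 × 10⁻²⁵ kg·m/s.
v = p/m = 2.090 × 10⁻²⁵ / 1.884 × 10⁻²⁸ = 1.11 × 10³ m/s = 1110 m/s.

v = 1110 m/s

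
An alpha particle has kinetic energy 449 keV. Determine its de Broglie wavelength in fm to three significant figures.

λ = 21.4 fm

KE = 449 keV = 7.193 × 10⁻¹⁴ J.
p = √(2mKE) = √(2 × 6.645 × 10⁻²⁷ × 7.193 × 10⁻¹⁴) = 3.092 × 10⁻²⁰ kg·m/s.
λ = h/p = 6.626 × 10⁻³⁴ / 3.092 × 10⁻²⁰ = 2.14 × 10⁻¹⁴ m = 21.4 fm.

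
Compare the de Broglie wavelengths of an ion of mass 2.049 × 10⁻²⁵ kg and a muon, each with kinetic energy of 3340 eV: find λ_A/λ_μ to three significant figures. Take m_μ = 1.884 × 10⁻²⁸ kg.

At fixed KE, p = √(2mKE) so λ = h/p ∝ 1/√m.
λ_A/λ_μ = √(m_μ/m_A) = √(1.884 × 10⁻²⁸/2.049 × 10⁻²⁵) = √(9.195 × 10⁻⁴) = 0.0303.

λ_A/λ_μ = 0.0303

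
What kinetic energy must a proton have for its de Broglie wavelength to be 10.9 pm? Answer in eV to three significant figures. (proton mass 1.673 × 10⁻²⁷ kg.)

KE = 6.89 eV

p = h/λ = 6.626 × 10⁻³⁴ / 1.090 × 10⁻¹¹ = 6.079 × 10⁻²³ kg·m/s.
KE = p²/(2m) = (6.079 × 10⁻²³)² / (2 × 1.673 × 10⁻²⁷) = 1.104 × 10⁻¹⁸ J = 6.89 eV.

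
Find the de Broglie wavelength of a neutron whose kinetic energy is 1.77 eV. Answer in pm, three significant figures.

KE = 1.77 eV = 2.836 × 10⁻¹⁹ J.
p = √(2mKE) = √(2 × 1.675 × 10⁻²⁷ × 2.836 × 10⁻¹⁹) = 3.082 × 10⁻²³ kg·m/s.
λ = h/p = 6.626 × 10⁻³⁴ / 3.082 × 10⁻²³ = 2.15 × 10⁻¹¹ m = 21.5 pm.

λ = 21.5 pm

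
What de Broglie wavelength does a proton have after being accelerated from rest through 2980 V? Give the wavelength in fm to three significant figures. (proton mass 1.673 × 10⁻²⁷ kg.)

KE = eV = 1.602 × 10⁻¹⁹ × 2980 = 4.774 × 10⁻¹⁶ J.
p = √(2mKE) = √(2 × 1.673 × 10⁻²⁷ × 4.774 × 10⁻¹⁶) = 1.264 × 10⁻²¹ kg·m/s.
λ = h/p = 6.626 × 10⁻³⁴ / 1.264 × 10⁻²¹ = 5.24 × 10⁻¹³ m = 524 fm.

λ = 524 fm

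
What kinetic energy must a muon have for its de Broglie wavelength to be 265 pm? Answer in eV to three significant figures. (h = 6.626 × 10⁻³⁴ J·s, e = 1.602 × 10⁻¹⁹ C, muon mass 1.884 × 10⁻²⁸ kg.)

KE = 0.104 eV

p = h/λ = 6.626 × 10⁻³⁴ / 2.650 × 10⁻¹⁰ = 2.500 × 10⁻²⁴ kg·m/s.
KE = p²/(2m) = (2.500 × 10⁻²⁴)² / (2 × 1.884 × 10⁻²⁸) = 1.659 × 10⁻²⁰ J = 0.104 eV.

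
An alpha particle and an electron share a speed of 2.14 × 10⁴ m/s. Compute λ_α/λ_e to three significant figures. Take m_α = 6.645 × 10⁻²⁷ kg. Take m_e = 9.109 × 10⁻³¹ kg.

λ_α/λ_e = 1.37 × 10⁻⁴

At fixed v, p = mv so λ = h/(mv) ∝ 1/m.
λ_α/λ_e = m_e/m_α = 9.109 × 10⁻³¹/6.645 × 10⁻²⁷ = 1.37 × 10⁻⁴.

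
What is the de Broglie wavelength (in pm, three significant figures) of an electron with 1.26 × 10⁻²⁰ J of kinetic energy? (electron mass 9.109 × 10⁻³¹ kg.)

p = √(2mKE) = √(2 × 9.109 × 10⁻³¹ × 1.260 × 10⁻²⁰) = 1.515 × 10⁻²⁵ kg·m/s.
λ = h/p = 6.626 × 10⁻³⁴ / 1.515 × 10⁻²⁵ = 4.37 × 10⁻⁹ m = 4370 pm.

λ = 4370 pm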